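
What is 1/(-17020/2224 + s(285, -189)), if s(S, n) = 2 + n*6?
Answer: -556/633647 ≈ -0.00087746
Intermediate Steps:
s(S, n) = 2 + 6*n
1/(-17020/2224 + s(285, -189)) = 1/(-17020/2224 + (2 + 6*(-189))) = 1/(-17020*1/2224 + (2 - 1134)) = 1/(-4255/556 - 1132) = 1/(-633647/556) = -556/633647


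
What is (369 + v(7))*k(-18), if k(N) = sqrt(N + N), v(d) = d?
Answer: 2256*I ≈ 2256.0*I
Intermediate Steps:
k(N) = sqrt(2)*sqrt(N) (k(N) = sqrt(2*N) = sqrt(2)*sqrt(N))
(369 + v(7))*k(-18) = (369 + 7)*(sqrt(2)*sqrt(-18)) = 376*(sqrt(2)*(3*I*sqrt(2))) = 376*(6*I) = 2256*I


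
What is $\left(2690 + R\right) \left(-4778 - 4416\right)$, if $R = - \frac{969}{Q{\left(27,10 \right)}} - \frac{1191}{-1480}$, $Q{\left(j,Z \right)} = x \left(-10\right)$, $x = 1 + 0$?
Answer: $- \frac{18966316391}{740} \approx -2.563 \cdot 10^{7}$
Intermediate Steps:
$x = 1$
$Q{\left(j,Z \right)} = -10$ ($Q{\left(j,Z \right)} = 1 \left(-10\right) = -10$)
$R = \frac{144603}{1480}$ ($R = - \frac{969}{-10} - \frac{1191}{-1480} = \left(-969\right) \left(- \frac{1}{10}\right) - - \frac{1191}{1480} = \frac{969}{10} + \frac{1191}{1480} = \frac{144603}{1480} \approx 97.705$)
$\left(2690 + R\right) \left(-4778 - 4416\right) = \left(2690 + \frac{144603}{1480}\right) \left(-4778 - 4416\right) = \frac{4125803}{1480} \left(-9194\right) = - \frac{18966316391}{740}$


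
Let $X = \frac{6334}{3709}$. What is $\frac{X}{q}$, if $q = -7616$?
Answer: $- \frac{3167}{14123872} \approx -0.00022423$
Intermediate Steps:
$X = \frac{6334}{3709}$ ($X = 6334 \cdot \frac{1}{3709} = \frac{6334}{3709} \approx 1.7077$)
$\frac{X}{q} = \frac{6334}{3709 \left(-7616\right)} = \frac{6334}{3709} \left(- \frac{1}{7616}\right) = - \frac{3167}{14123872}$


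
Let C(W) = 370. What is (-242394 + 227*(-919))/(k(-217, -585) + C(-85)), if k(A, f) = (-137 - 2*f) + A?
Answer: -451007/1186 ≈ -380.28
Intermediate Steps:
k(A, f) = -137 + A - 2*f
(-242394 + 227*(-919))/(k(-217, -585) + C(-85)) = (-242394 + 227*(-919))/((-137 - 217 - 2*(-585)) + 370) = (-242394 - 208613)/((-137 - 217 + 1170) + 370) = -451007/(816 + 370) = -451007/1186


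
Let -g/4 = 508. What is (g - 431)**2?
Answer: 6066369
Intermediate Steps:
g = -2032 (g = -4*508 = -2032)
(g - 431)**2 = (-2032 - 431)**2 = (-2463)**2 = 6066369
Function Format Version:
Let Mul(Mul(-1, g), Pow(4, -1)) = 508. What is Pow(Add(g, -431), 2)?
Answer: 6066369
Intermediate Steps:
g = -2032 (g = Mul(-4, 508) = -2032)
Pow(Add(g, -431), 2) = Pow(Add(-2032, -431), 2) = Pow(-2463, 2) = 6066369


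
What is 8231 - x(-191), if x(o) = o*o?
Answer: -28250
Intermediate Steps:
x(o) = o²
8231 - x(-191) = 8231 - 1*(-191)² = 8231 - 1*36481 = 8231 - 36481 = -28250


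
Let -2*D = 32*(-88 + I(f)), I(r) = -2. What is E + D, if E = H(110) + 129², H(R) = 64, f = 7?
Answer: 18145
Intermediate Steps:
E = 16705 (E = 64 + 129² = 64 + 16641 = 16705)
D = 1440 (D = -16*(-88 - 2) = -16*(-90) = -½*(-2880) = 1440)
E + D = 16705 + 1440 = 18145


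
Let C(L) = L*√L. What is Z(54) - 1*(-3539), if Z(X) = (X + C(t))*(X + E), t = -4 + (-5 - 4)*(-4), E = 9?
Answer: 6941 + 8064*√2 ≈ 18345.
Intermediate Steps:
t = 32 (t = -4 - 9*(-4) = -4 + 36 = 32)
C(L) = L^(3/2)
Z(X) = (9 + X)*(X + 128*√2) (Z(X) = (X + 32^(3/2))*(X + 9) = (X + 128*√2)*(9 + X) = (9 + X)*(X + 128*√2))
Z(54) - 1*(-3539) = (54² + 9*54 + 1152*√2 + 128*54*√2) - 1*(-3539) = (2916 + 486 + 1152*√2 + 6912*√2) + 3539 = (3402 + 8064*√2) + 3539 = 6941 + 8064*√2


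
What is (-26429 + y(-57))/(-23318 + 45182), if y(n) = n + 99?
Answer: -26387/21864 ≈ -1.2069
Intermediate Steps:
y(n) = 99 + n
(-26429 + y(-57))/(-23318 + 45182) = (-26429 + (99 - 57))/(-23318 + 45182) = (-26429 + 42)/21864 = -26387*1/21864 = -26387/21864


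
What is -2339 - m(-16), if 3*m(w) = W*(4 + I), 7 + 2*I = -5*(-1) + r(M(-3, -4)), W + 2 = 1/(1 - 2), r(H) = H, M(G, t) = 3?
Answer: -4669/2 ≈ -2334.5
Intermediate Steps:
W = -3 (W = -2 + 1/(1 - 2) = -2 + 1/(-1) = -2 - 1 = -3)
I = ½ (I = -7/2 + (-5*(-1) + 3)/2 = -7/2 + (5 + 3)/2 = -7/2 + (½)*8 = -7/2 + 4 = ½ ≈ 0.50000)
m(w) = -9/2 (m(w) = (-3*(4 + ½))/3 = (-3*9/2)/3 = (⅓)*(-27/2) = -9/2)
-2339 - m(-16) = -2339 - 1*(-9/2) = -2339 + 9/2 = -4669/2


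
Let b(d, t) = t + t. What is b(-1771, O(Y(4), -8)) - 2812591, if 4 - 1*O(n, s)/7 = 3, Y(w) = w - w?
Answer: -2812577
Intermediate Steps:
Y(w) = 0
O(n, s) = 7 (O(n, s) = 28 - 7*3 = 28 - 21 = 7)
b(d, t) = 2*t
b(-1771, O(Y(4), -8)) - 2812591 = 2*7 - 2812591 = 14 - 2812591 = -2812577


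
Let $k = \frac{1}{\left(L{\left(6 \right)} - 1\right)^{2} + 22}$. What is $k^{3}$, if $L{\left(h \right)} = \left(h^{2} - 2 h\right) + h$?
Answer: $\frac{1}{642735647} \approx 1.5558 \cdot 10^{-9}$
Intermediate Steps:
$L{\left(h \right)} = h^{2} - h$
$k = \frac{1}{863}$ ($k = \frac{1}{\left(6 \left(-1 + 6\right) - 1\right)^{2} + 22} = \frac{1}{\left(6 \cdot 5 - 1\right)^{2} + 22} = \frac{1}{\left(30 - 1\right)^{2} + 22} = \frac{1}{29^{2} + 22} = \frac{1}{841 + 22} = \frac{1}{863} \approx 0.0011587$)
$k^{3} = \left(\frac{1}{863}\right)^{3} = \frac{1}{642735647}$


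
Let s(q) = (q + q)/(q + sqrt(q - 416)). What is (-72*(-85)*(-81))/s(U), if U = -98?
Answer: -247860 + 123930*I*sqrt(514)/49 ≈ -2.4786e+5 + 57341.0*I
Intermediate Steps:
s(q) = 2*q/(q + sqrt(-416 + q)) (s(q) = (2*q)/(q + sqrt(-416 + q)) = 2*q/(q + sqrt(-416 + q)))
(-72*(-85)*(-81))/s(U) = (-72*(-85)*(-81))/((2*(-98)/(-98 + sqrt(-416 - 98)))) = (6120*(-81))/((2*(-98)/(-98 + sqrt(-514)))) = -(247860 - 123930*I*sqrt(514)/49) = -495720*(1/2 - I*sqrt(514)/196) = -247860 + 123930*I*sqrt(514)/49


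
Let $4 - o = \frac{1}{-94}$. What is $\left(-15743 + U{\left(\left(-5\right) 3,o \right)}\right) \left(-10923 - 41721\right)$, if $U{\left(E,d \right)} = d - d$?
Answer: $828774492$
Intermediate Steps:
$o = \frac{377}{94}$ ($o = 4 - \frac{1}{-94} = 4 - - \frac{1}{94} = 4 + \frac{1}{94} = \frac{377}{94} \approx 4.0106$)
$U{\left(E,d \right)} = 0$
$\left(-15743 + U{\left(\left(-5\right) 3,o \right)}\right) \left(-10923 - 41721\right) = \left(-15743 + 0\right) \left(-10923 - 41721\right) = \left(-15743\right) \left(-52644\right) = 828774492$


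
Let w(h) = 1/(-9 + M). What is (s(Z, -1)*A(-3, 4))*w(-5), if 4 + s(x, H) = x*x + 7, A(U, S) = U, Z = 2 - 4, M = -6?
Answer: 7/5 ≈ 1.4000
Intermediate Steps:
w(h) = -1/15 (w(h) = 1/(-9 - 6) = 1/(-15) = -1/15)
Z = -2
s(x, H) = 3 + x**2 (s(x, H) = -4 + (x*x + 7) = -4 + (x**2 + 7) = -4 + (7 + x**2) = 3 + x**2)
(s(Z, -1)*A(-3, 4))*w(-5) = ((3 + (-2)**2)*(-3))*(-1/15) = ((3 + 4)*(-3))*(-1/15) = (7*(-3))*(-1/15) = -21*(-1/15) = 7/5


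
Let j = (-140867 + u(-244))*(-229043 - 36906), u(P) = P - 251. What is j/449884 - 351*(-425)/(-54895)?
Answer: 206371494447781/2469638218 ≈ 83564.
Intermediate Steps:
u(P) = -251 + P
j = 37595082538 (j = (-140867 + (-251 - 244))*(-229043 - 36906) = (-140867 - 495)*(-265949) = -141362*(-265949) = 37595082538)
j/449884 - 351*(-425)/(-54895) = 37595082538/449884 - 351*(-425)/(-54895) = 37595082538*(1/449884) + 149175*(-1/54895) = 18797541269/224942 - 29835/10979 = 206371494447781/2469638218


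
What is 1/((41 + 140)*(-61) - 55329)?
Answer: -1/66370 ≈ -1.5067e-5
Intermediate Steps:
1/((41 + 140)*(-61) - 55329) = 1/(181*(-61) - 55329) = 1/(-11041 - 55329) = 1/(-66370) = -1/66370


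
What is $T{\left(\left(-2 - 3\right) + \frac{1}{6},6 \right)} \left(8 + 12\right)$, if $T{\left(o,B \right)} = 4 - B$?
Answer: $-40$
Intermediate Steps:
$T{\left(\left(-2 - 3\right) + \frac{1}{6},6 \right)} \left(8 + 12\right) = \left(4 - 6\right) \left(8 + 12\right) = \left(4 - 6\right) 20 = \left(-2\right) 20 = -40$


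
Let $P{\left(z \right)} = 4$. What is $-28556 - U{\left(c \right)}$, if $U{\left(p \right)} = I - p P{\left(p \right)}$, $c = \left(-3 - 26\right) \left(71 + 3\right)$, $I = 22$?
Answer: $-37162$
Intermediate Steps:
$c = -2146$ ($c = \left(-29\right) 74 = -2146$)
$U{\left(p \right)} = 22 - 4 p$ ($U{\left(p \right)} = 22 - p 4 = 22 - 4 p$)
$-28556 - U{\left(c \right)} = -28556 - \left(22 - -8584\right) = -28556 - \left(22 + 8584\right) = -28556 - 8606 = -37162$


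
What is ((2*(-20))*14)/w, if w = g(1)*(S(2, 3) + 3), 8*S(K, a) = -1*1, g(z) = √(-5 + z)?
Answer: 2240*I/23 ≈ 97.391*I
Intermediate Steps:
S(K, a) = -⅛ (S(K, a) = (-1*1)/8 = (⅛)*(-1) = -⅛)
w = 23*I/4 (w = √(-5 + 1)*(-⅛ + 3) = √(-4)*(23/8) = (2*I)*(23/8) = 23*I/4 ≈ 5.75*I)
((2*(-20))*14)/w = ((2*(-20))*14)/((23*I/4)) = (-40*14)*(-4*I/23) = -(-2240)*I/23 = 2240*I/23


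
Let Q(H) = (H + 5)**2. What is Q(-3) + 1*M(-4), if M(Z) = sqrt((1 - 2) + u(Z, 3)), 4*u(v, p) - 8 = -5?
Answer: 4 + I/2 ≈ 4.0 + 0.5*I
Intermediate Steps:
u(v, p) = 3/4 (u(v, p) = 2 + (1/4)*(-5) = 2 - 5/4 = 3/4)
Q(H) = (5 + H)**2
M(Z) = I/2 (M(Z) = sqrt((1 - 2) + 3/4) = sqrt(-1 + 3/4) = sqrt(-1/4) = I/2)
Q(-3) + 1*M(-4) = (5 - 3)**2 + 1*(I/2) = 2**2 + I/2 = 4 + I/2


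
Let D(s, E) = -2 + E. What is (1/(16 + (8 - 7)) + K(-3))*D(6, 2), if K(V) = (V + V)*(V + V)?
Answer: 0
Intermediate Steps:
K(V) = 4*V**2 (K(V) = (2*V)*(2*V) = 4*V**2)
(1/(16 + (8 - 7)) + K(-3))*D(6, 2) = (1/(16 + (8 - 7)) + 4*(-3)**2)*(-2 + 2) = (1/(16 + 1) + 4*9)*0 = (1/17 + 36)*0 = (613/17)*0 = 0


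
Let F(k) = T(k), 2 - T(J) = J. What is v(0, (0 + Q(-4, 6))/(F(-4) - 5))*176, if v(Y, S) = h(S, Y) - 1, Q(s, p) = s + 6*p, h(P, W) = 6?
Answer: 880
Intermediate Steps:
T(J) = 2 - J
F(k) = 2 - k
v(Y, S) = 5 (v(Y, S) = 6 - 1 = 5)
v(0, (0 + Q(-4, 6))/(F(-4) - 5))*176 = 5*176 = 880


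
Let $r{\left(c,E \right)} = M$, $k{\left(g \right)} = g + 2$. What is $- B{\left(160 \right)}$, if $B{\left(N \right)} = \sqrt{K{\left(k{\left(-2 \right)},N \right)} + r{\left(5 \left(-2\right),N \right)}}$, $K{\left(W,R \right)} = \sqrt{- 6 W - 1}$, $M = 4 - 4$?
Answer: $- \sqrt{i} \approx -0.70711 - 0.70711 i$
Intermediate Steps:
$k{\left(g \right)} = 2 + g$
$M = 0$
$r{\left(c,E \right)} = 0$
$K{\left(W,R \right)} = \sqrt{-1 - 6 W}$
$B{\left(N \right)} = \sqrt{i}$ ($B{\left(N \right)} = \sqrt{\sqrt{-1 - 6 \left(2 - 2\right)} + 0} = \sqrt{\sqrt{-1 - 0} + 0} = \sqrt{\sqrt{-1 + 0} + 0} = \sqrt{\sqrt{-1} + 0} = \sqrt{i + 0} = \sqrt{i}$)
$- B{\left(160 \right)} = - \sqrt{i}$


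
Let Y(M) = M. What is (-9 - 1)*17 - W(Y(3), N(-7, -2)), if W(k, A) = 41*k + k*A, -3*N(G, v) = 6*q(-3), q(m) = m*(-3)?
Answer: -239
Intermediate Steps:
q(m) = -3*m
N(G, v) = -18 (N(G, v) = -2*(-3*(-3)) = -2*9 = -⅓*54 = -18)
W(k, A) = 41*k + A*k
(-9 - 1)*17 - W(Y(3), N(-7, -2)) = (-9 - 1)*17 - 3*(41 - 18) = -10*17 - 3*23 = -170 - 1*69 = -170 - 69 = -239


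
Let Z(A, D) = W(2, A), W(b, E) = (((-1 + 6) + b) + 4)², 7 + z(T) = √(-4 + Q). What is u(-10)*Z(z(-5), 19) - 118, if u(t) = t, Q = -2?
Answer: -1328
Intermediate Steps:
z(T) = -7 + I*√6 (z(T) = -7 + √(-4 - 2) = -7 + √(-6) = -7 + I*√6)
W(b, E) = (9 + b)² (W(b, E) = ((5 + b) + 4)² = (9 + b)²)
Z(A, D) = 121 (Z(A, D) = (9 + 2)² = 11² = 121)
u(-10)*Z(z(-5), 19) - 118 = -10*121 - 118 = -1210 - 118 = -1328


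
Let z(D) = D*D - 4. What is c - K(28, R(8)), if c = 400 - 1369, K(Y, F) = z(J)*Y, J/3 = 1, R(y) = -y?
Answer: -1109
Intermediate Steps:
J = 3 (J = 3*1 = 3)
z(D) = -4 + D² (z(D) = D² - 4 = -4 + D²)
K(Y, F) = 5*Y (K(Y, F) = (-4 + 3²)*Y = (-4 + 9)*Y = 5*Y)
c = -969
c - K(28, R(8)) = -969 - 5*28 = -969 - 1*140 = -969 - 140 = -1109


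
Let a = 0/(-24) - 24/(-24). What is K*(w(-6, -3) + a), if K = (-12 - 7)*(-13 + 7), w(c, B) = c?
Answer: -570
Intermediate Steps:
K = 114 (K = -19*(-6) = 114)
a = 1 (a = 0*(-1/24) - 24*(-1/24) = 0 + 1 = 1)
K*(w(-6, -3) + a) = 114*(-6 + 1) = 114*(-5) = -570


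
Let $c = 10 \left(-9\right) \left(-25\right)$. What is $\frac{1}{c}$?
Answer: $\frac{1}{2250} \approx 0.00044444$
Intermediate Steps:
$c = 2250$ ($c = \left(-90\right) \left(-25\right) = 2250$)
$\frac{1}{c} = \frac{1}{2250}$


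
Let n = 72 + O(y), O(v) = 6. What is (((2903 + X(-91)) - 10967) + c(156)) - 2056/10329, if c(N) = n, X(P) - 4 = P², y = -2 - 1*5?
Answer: 3086315/10329 ≈ 298.80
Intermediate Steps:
y = -7 (y = -2 - 5 = -7)
X(P) = 4 + P²
n = 78 (n = 72 + 6 = 78)
c(N) = 78
(((2903 + X(-91)) - 10967) + c(156)) - 2056/10329 = (((2903 + (4 + (-91)²)) - 10967) + 78) - 2056/10329 = (((2903 + (4 + 8281)) - 10967) + 78) - 2056*1/10329 = (((2903 + 8285) - 10967) + 78) - 2056/10329 = ((11188 - 10967) + 78) - 2056/10329 = (221 + 78) - 2056/10329 = 299 - 2056/10329 = 3086315/10329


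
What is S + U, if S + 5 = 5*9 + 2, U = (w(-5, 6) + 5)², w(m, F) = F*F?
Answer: 1723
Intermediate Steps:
w(m, F) = F²
U = 1681 (U = (6² + 5)² = (36 + 5)² = 41² = 1681)
S = 42 (S = -5 + (5*9 + 2) = -5 + (45 + 2) = -5 + 47 = 42)
S + U = 42 + 1681 = 1723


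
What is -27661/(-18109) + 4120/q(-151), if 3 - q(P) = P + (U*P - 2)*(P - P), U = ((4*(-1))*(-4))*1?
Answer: 28309/1001 ≈ 28.281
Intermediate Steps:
U = 16 (U = -4*(-4)*1 = 16*1 = 16)
q(P) = 3 - P (q(P) = 3 - (P + (16*P - 2)*(P - P)) = 3 - (P + (-2 + 16*P)*0) = 3 - (P + 0) = 3 - P)
-27661/(-18109) + 4120/q(-151) = -27661/(-18109) + 4120/(3 - 1*(-151)) = -27661*(-1/18109) + 4120/(3 + 151) = 139/91 + 4120/154 = 139/91 + 4120*(1/154) = 139/91 + 2060/77 = 28309/1001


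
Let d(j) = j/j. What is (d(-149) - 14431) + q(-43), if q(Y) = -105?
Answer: -14535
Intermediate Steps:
d(j) = 1
(d(-149) - 14431) + q(-43) = (1 - 14431) - 105 = -14430 - 105 = -14535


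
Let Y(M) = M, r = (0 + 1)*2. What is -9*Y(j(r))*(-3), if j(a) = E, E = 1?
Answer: 27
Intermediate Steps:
r = 2 (r = 1*2 = 2)
j(a) = 1
-9*Y(j(r))*(-3) = -9*1*(-3) = -9*(-3) = 27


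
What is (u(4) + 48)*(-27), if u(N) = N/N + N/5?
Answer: -6723/5 ≈ -1344.6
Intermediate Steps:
u(N) = 1 + N/5 (u(N) = 1 + N*(⅕) = 1 + N/5)
(u(4) + 48)*(-27) = ((1 + (⅕)*4) + 48)*(-27) = ((1 + ⅘) + 48)*(-27) = (9/5 + 48)*(-27) = (249/5)*(-27) = -6723/5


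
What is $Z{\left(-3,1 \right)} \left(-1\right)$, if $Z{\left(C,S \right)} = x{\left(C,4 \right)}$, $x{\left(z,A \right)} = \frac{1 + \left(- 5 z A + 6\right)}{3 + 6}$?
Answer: $- \frac{67}{9} \approx -7.4444$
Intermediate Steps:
$x{\left(z,A \right)} = \frac{7}{9} - \frac{5 A z}{9}$ ($x{\left(z,A \right)} = \frac{1 - \left(-6 + 5 A z\right)}{9} = \left(1 - \left(-6 + 5 A z\right)\right) \frac{1}{9} = \left(7 - 5 A z\right) \frac{1}{9} = \frac{7}{9} - \frac{5 A z}{9}$)
$Z{\left(C,S \right)} = \frac{7}{9} - \frac{20 C}{9}$
$Z{\left(-3,1 \right)} \left(-1\right) = \left(\frac{7}{9} - - \frac{20}{3}\right) \left(-1\right) = \left(\frac{7}{9} + \frac{20}{3}\right) \left(-1\right) = \frac{67}{9} \left(-1\right) = - \frac{67}{9}$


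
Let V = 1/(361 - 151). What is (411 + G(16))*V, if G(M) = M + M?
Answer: 443/210 ≈ 2.1095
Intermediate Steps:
G(M) = 2*M
V = 1/210 ≈ 0.0047619
(411 + G(16))*V = (411 + 2*16)*(1/210) = (411 + 32)*(1/210) = 443*(1/210) = 443/210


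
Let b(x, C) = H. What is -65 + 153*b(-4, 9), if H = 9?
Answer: 1312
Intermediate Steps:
b(x, C) = 9
-65 + 153*b(-4, 9) = -65 + 153*9 = -65 + 1377 = 1312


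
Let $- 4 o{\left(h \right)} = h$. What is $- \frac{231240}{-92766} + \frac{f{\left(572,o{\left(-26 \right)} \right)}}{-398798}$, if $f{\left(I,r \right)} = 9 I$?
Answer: $\frac{7645040846}{3082907939} \approx 2.4798$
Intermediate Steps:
$o{\left(h \right)} = - \frac{h}{4}$
$- \frac{231240}{-92766} + \frac{f{\left(572,o{\left(-26 \right)} \right)}}{-398798} = - \frac{231240}{-92766} + \frac{9 \cdot 572}{-398798} = \left(-231240\right) \left(- \frac{1}{92766}\right) + 5148 \left(- \frac{1}{398798}\right) = \frac{38540}{15461} - \frac{2574}{199399} = \frac{7645040846}{3082907939}$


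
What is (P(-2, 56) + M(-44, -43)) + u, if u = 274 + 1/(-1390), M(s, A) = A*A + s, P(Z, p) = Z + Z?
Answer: 2884249/1390 ≈ 2075.0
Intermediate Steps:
P(Z, p) = 2*Z
M(s, A) = s + A² (M(s, A) = A² + s = s + A²)
u = 380859/1390 (u = 274 - 1/1390 = 380859/1390 ≈ 274.00)
(P(-2, 56) + M(-44, -43)) + u = (2*(-2) + (-44 + (-43)²)) + 380859/1390 = (-4 + (-44 + 1849)) + 380859/1390 = (-4 + 1805) + 380859/1390 = 1801 + 380859/1390 = 2884249/1390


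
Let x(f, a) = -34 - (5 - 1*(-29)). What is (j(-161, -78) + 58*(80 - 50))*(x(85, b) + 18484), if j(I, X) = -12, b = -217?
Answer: 31822848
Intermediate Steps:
x(f, a) = -68 (x(f, a) = -34 - (5 + 29) = -34 - 1*34 = -34 - 34 = -68)
(j(-161, -78) + 58*(80 - 50))*(x(85, b) + 18484) = (-12 + 58*(80 - 50))*(-68 + 18484) = (-12 + 58*30)*18416 = (-12 + 1740)*18416 = 1728*18416 = 31822848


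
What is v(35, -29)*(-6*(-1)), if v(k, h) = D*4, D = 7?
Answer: 168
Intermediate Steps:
v(k, h) = 28 (v(k, h) = 7*4 = 28)
v(35, -29)*(-6*(-1)) = 28*(-6*(-1)) = 28*6 = 168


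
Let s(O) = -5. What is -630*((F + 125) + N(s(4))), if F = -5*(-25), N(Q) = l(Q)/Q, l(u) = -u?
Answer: -156870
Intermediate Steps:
N(Q) = -1 (N(Q) = (-Q)/Q = -1)
F = 125
-630*((F + 125) + N(s(4))) = -630*((125 + 125) - 1) = -630*(250 - 1) = -630*249 = -156870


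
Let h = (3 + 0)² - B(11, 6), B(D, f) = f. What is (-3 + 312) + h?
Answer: 312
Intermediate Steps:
h = 3 (h = (3 + 0)² - 1*6 = 3² - 6 = 9 - 6 = 3)
(-3 + 312) + h = (-3 + 312) + 3 = 309 + 3 = 312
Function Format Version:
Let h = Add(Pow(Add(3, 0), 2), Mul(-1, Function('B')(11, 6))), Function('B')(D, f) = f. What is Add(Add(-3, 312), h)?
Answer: 312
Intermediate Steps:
h = 3 (h = Add(Pow(Add(3, 0), 2), Mul(-1, 6)) = Add(Pow(3, 2), -6) = Add(9, -6) = 3)
Add(Add(-3, 312), h) = Add(Add(-3, 312), 3) = Add(309, 3) = 312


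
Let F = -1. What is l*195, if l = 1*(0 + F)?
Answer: -195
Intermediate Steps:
l = -1 (l = 1*(0 - 1) = 1*(-1) = -1)
l*195 = -1*195 = -195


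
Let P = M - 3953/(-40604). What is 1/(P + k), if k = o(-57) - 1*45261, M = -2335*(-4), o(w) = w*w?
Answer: -40604/1326609935 ≈ -3.0607e-5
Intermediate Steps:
o(w) = w²
M = 9340
k = -42012 (k = (-57)² - 1*45261 = 3249 - 45261 = -42012)
P = 379245313/40604 (P = 9340 - 3953/(-40604) = 9340 - 3953*(-1/40604) = 9340 + 3953/40604 = 379245313/40604 ≈ 9340.1)
1/(P + k) = 1/(379245313/40604 - 42012) = 1/(-1326609935/40604) = -40604/1326609935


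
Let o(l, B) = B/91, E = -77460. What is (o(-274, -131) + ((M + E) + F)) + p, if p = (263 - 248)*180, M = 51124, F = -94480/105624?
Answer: -28400820131/1201473 ≈ -23638.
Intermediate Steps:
o(l, B) = B/91 (o(l, B) = B*(1/91) = B/91)
F = -11810/13203 (F = -94480*1/105624 = -11810/13203 ≈ -0.89449)
p = 2700 (p = 15*180 = 2700)
(o(-274, -131) + ((M + E) + F)) + p = ((1/91)*(-131) + ((51124 - 77460) - 11810/13203)) + 2700 = (-131/91 + (-26336 - 11810/13203)) + 2700 = (-131/91 - 347726018/13203) + 2700 = -31644797231/1201473 + 2700 = -28400820131/1201473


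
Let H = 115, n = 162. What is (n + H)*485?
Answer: 134345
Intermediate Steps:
(n + H)*485 = (162 + 115)*485 = 277*485 = 134345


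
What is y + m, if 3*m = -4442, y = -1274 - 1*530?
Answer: -9854/3 ≈ -3284.7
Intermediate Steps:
y = -1804 (y = -1274 - 530 = -1804)
m = -4442/3 (m = (1/3)*(-4442) = -4442/3 ≈ -1480.7)
y + m = -1804 - 4442/3 = -9854/3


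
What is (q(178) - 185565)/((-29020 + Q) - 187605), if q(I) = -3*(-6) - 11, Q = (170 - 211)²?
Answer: 92779/107472 ≈ 0.86329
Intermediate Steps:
Q = 1681 (Q = (-41)² = 1681)
q(I) = 7 (q(I) = 18 - 11 = 7)
(q(178) - 185565)/((-29020 + Q) - 187605) = (7 - 185565)/((-29020 + 1681) - 187605) = -185558/(-27339 - 187605) = -185558/(-214944) = -185558*(-1/214944) = 92779/107472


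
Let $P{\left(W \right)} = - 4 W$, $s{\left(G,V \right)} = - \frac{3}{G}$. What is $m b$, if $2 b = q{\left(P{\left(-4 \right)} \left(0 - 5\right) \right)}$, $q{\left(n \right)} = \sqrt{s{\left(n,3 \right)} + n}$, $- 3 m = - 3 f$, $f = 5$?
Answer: $\frac{i \sqrt{31985}}{8} \approx 22.355 i$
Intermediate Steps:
$m = 5$ ($m = - \frac{\left(-3\right) 5}{3} = \left(- \frac{1}{3}\right) \left(-15\right) = 5$)
$q{\left(n \right)} = \sqrt{n - \frac{3}{n}}$ ($q{\left(n \right)} = \sqrt{- \frac{3}{n} + n} = \sqrt{n - \frac{3}{n}}$)
$b = \frac{i \sqrt{31985}}{40}$ ($b = \frac{\sqrt{\left(-4\right) \left(-4\right) \left(0 - 5\right) - \frac{3}{\left(-4\right) \left(-4\right) \left(0 - 5\right)}}}{2} = \frac{\sqrt{16 \left(-5\right) - \frac{3}{16 \left(-5\right)}}}{2} = \frac{\sqrt{-80 - \frac{3}{-80}}}{2} = \frac{\sqrt{-80 - - \frac{3}{80}}}{2} = \frac{\sqrt{-80 + \frac{3}{80}}}{2} = \frac{\sqrt{- \frac{6397}{80}}}{2} = \frac{\frac{1}{20} i \sqrt{31985}}{2} = \frac{i \sqrt{31985}}{40} \approx 4.4711 i$)
$m b = 5 \frac{i \sqrt{31985}}{40} = \frac{i \sqrt{31985}}{8}$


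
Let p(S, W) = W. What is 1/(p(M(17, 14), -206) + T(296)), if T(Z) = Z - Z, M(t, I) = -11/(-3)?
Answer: -1/206 ≈ -0.0048544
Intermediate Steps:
M(t, I) = 11/3 (M(t, I) = -11*(-⅓) = 11/3)
T(Z) = 0
1/(p(M(17, 14), -206) + T(296)) = 1/(-206 + 0) = 1/(-206) = -1/206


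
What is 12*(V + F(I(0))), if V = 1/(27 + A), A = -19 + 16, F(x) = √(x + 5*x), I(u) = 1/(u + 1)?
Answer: ½ + 12*√6 ≈ 29.894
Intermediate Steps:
I(u) = 1/(1 + u)
F(x) = √6*√x (F(x) = √(6*x) = √6*√x)
A = -3
V = 1/24 (V = 1/(27 - 3) = 1/24 ≈ 0.041667)
12*(V + F(I(0))) = 12*(1/24 + √6*√(1/(1 + 0))) = 12*(1/24 + √6*√(1/1)) = 12*(1/24 + √6*√1) = 12*(1/24 + √6*1) = 12*(1/24 + √6) = ½ + 12*√6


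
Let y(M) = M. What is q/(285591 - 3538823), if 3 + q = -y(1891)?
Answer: 947/1626616 ≈ 0.00058219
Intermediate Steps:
q = -1894 (q = -3 - 1*1891 = -3 - 1891 = -1894)
q/(285591 - 3538823) = -1894/(285591 - 3538823) = -1894/(-3253232) = -1894*(-1/3253232) = 947/1626616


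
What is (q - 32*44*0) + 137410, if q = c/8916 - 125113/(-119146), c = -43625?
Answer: 72983674473509/531152868 ≈ 1.3741e+5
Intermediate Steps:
q = -2041118371/531152868 (q = -43625/8916 - 125113/(-119146) = -43625*1/8916 - 125113*(-1/119146) = -43625/8916 + 125113/119146 = -2041118371/531152868 ≈ -3.8428)
(q - 32*44*0) + 137410 = (-2041118371/531152868 - 32*44*0) + 137410 = (-2041118371/531152868 - 1408*0) + 137410 = (-2041118371/531152868 + 0) + 137410 = -2041118371/531152868 + 137410 = 72983674473509/531152868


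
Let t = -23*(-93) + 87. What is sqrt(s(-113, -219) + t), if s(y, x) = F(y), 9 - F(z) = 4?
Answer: sqrt(2231) ≈ 47.233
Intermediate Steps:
F(z) = 5 (F(z) = 9 - 1*4 = 9 - 4 = 5)
s(y, x) = 5
t = 2226 (t = 2139 + 87 = 2226)
sqrt(s(-113, -219) + t) = sqrt(5 + 2226) = sqrt(2231)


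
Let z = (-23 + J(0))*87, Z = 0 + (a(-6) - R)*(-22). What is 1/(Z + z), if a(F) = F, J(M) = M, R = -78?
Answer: -1/3585 ≈ -0.00027894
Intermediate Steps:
Z = -1584 (Z = 0 + (-6 - 1*(-78))*(-22) = 0 + (-6 + 78)*(-22) = 0 + 72*(-22) = 0 - 1584 = -1584)
z = -2001 (z = (-23 + 0)*87 = -23*87 = -2001)
1/(Z + z) = 1/(-1584 - 2001) = 1/(-3585) = -1/3585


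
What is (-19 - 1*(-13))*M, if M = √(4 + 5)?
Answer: -18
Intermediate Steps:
M = 3 (M = √9 = 3)
(-19 - 1*(-13))*M = (-19 - 1*(-13))*3 = (-19 + 13)*3 = -6*3 = -18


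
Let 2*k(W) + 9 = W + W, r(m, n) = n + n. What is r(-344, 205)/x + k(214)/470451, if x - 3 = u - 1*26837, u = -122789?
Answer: -323077783/140780579946 ≈ -0.0022949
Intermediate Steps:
r(m, n) = 2*n
k(W) = -9/2 + W (k(W) = -9/2 + (W + W)/2 = -9/2 + (2*W)/2 = -9/2 + W)
x = -149623 (x = 3 + (-122789 - 1*26837) = 3 + (-122789 - 26837) = 3 - 149626 = -149623)
r(-344, 205)/x + k(214)/470451 = (2*205)/(-149623) + (-9/2 + 214)/470451 = 410*(-1/149623) + (419/2)*(1/470451) = -410/149623 + 419/940902 = -323077783/140780579946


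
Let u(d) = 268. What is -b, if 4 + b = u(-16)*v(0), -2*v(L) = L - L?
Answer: 4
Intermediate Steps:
v(L) = 0 (v(L) = -(L - L)/2 = -½*0 = 0)
b = -4 (b = -4 + 268*0 = -4 + 0 = -4)
-b = -1*(-4) = 4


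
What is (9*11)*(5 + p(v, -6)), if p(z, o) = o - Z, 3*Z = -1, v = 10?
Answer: -66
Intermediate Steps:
Z = -1/3 (Z = (1/3)*(-1) = -1/3 ≈ -0.33333)
p(z, o) = 1/3 + o (p(z, o) = o - 1*(-1/3) = o + 1/3 = 1/3 + o)
(9*11)*(5 + p(v, -6)) = (9*11)*(5 + (1/3 - 6)) = 99*(5 - 17/3) = 99*(-2/3) = -66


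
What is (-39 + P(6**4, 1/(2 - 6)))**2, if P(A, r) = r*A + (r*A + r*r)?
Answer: 120802081/256 ≈ 4.7188e+5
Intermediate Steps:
P(A, r) = r**2 + 2*A*r (P(A, r) = A*r + (A*r + r**2) = A*r + (r**2 + A*r) = r**2 + 2*A*r)
(-39 + P(6**4, 1/(2 - 6)))**2 = (-39 + (1/(2 - 6) + 2*6**4)/(2 - 6))**2 = (-39 + (1/(-4) + 2*1296)/(-4))**2 = (-39 - (-1/4 + 2592)/4)**2 = (-39 - 1/4*10367/4)**2 = (-39 - 10367/16)**2 = (-10991/16)**2 = 120802081/256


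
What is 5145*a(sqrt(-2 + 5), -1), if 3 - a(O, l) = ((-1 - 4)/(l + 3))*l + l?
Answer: 15435/2 ≈ 7717.5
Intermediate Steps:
a(O, l) = 3 - l + 5*l/(3 + l) (a(O, l) = 3 - (((-1 - 4)/(l + 3))*l + l) = 3 - ((-5/(3 + l))*l + l) = 3 - (-5*l/(3 + l) + l) = 3 - (l - 5*l/(3 + l)) = 3 + (-l + 5*l/(3 + l)) = 3 - l + 5*l/(3 + l))
5145*a(sqrt(-2 + 5), -1) = 5145*((9 - 1*(-1)**2 + 5*(-1))/(3 - 1)) = 5145*((9 - 1*1 - 5)/2) = 5145*((9 - 1 - 5)/2) = 5145*((1/2)*3) = 5145*(3/2) = 15435/2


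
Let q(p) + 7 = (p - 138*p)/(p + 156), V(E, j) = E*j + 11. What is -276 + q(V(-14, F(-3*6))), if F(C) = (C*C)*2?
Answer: -2112/5 ≈ -422.40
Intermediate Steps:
F(C) = 2*C² (F(C) = C²*2 = 2*C²)
V(E, j) = 11 + E*j
q(p) = -7 - 137*p/(156 + p) (q(p) = -7 + (p - 138*p)/(p + 156) = -7 + (-137*p)/(156 + p) = -7 - 137*p/(156 + p))
-276 + q(V(-14, F(-3*6))) = -276 + 12*(-91 - 12*(11 - 28*(-3*6)²))/(156 + (11 - 28*(-3*6)²)) = -276 + 12*(-91 - 12*(11 - 28*(-18)²))/(156 + (11 - 28*(-18)²)) = -276 + 12*(-91 - 12*(11 - 28*324))/(156 + (11 - 28*324)) = -276 + 12*(-91 - 12*(11 - 14*648))/(156 + (11 - 14*648)) = -276 + 12*(-91 - 12*(11 - 9072))/(156 + (11 - 9072)) = -276 + 12*(-91 - 12*(-9061))/(156 - 9061) = -276 + 12*(-91 + 108732)/(-8905) = -276 + 12*(-1/8905)*108641 = -276 - 732/5 = -2112/5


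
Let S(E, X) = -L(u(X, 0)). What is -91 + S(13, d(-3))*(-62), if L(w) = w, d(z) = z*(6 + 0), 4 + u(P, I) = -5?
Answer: -649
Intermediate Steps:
u(P, I) = -9 (u(P, I) = -4 - 5 = -9)
d(z) = 6*z (d(z) = z*6 = 6*z)
S(E, X) = 9 (S(E, X) = -1*(-9) = 9)
-91 + S(13, d(-3))*(-62) = -91 + 9*(-62) = -91 - 558 = -649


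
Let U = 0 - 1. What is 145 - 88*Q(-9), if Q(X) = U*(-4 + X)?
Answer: -999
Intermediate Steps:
U = -1
Q(X) = 4 - X (Q(X) = -(-4 + X) = 4 - X)
145 - 88*Q(-9) = 145 - 88*(4 - 1*(-9)) = 145 - 88*(4 + 9) = 145 - 88*13 = 145 - 1144 = -999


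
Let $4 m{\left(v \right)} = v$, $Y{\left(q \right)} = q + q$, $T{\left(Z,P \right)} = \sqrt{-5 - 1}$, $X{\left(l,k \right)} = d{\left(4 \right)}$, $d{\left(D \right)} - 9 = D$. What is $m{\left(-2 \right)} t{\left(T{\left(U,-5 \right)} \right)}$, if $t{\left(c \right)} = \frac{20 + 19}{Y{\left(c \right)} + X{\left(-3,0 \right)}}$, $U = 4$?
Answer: $- \frac{507}{386} + \frac{39 i \sqrt{6}}{193} \approx -1.3135 + 0.49497 i$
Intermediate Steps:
$d{\left(D \right)} = 9 + D$
$X{\left(l,k \right)} = 13$ ($X{\left(l,k \right)} = 9 + 4 = 13$)
$T{\left(Z,P \right)} = i \sqrt{6}$ ($T{\left(Z,P \right)} = \sqrt{-6} = i \sqrt{6}$)
$Y{\left(q \right)} = 2 q$
$m{\left(v \right)} = \frac{v}{4}$
$t{\left(c \right)} = \frac{39}{13 + 2 c}$ ($t{\left(c \right)} = \frac{20 + 19}{2 c + 13} = \frac{39}{13 + 2 c}$)
$m{\left(-2 \right)} t{\left(T{\left(U,-5 \right)} \right)} = \frac{1}{4} \left(-2\right) \frac{39}{13 + 2 i \sqrt{6}} = - \frac{39 \frac{1}{13 + 2 i \sqrt{6}}}{2} = - \frac{39}{2 \left(13 + 2 i \sqrt{6}\right)}$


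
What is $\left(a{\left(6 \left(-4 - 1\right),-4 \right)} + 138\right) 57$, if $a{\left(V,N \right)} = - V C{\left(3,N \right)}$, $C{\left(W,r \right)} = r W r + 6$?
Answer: $100206$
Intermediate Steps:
$C{\left(W,r \right)} = 6 + W r^{2}$ ($C{\left(W,r \right)} = W r r + 6 = W r^{2} + 6 = 6 + W r^{2}$)
$a{\left(V,N \right)} = - V \left(6 + 3 N^{2}\right)$
$\left(a{\left(6 \left(-4 - 1\right),-4 \right)} + 138\right) 57 = \left(- 3 \cdot 6 \left(-4 - 1\right) \left(2 + \left(-4\right)^{2}\right) + 138\right) 57 = \left(- 3 \cdot 6 \left(-5\right) \left(2 + 16\right) + 138\right) 57 = \left(\left(-3\right) \left(-30\right) 18 + 138\right) 57 = \left(1620 + 138\right) 57 = 1758 \cdot 57 = 100206$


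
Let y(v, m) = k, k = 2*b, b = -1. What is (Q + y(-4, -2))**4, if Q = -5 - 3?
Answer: 10000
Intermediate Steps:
k = -2 (k = 2*(-1) = -2)
y(v, m) = -2
Q = -8
(Q + y(-4, -2))**4 = (-8 - 2)**4 = (-10)**4 = 10000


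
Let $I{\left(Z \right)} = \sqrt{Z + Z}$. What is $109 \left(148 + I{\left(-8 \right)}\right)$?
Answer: $16132 + 436 i \approx 16132.0 + 436.0 i$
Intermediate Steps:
$I{\left(Z \right)} = \sqrt{2} \sqrt{Z}$ ($I{\left(Z \right)} = \sqrt{2 Z} = \sqrt{2} \sqrt{Z}$)
$109 \left(148 + I{\left(-8 \right)}\right) = 109 \left(148 + \sqrt{2} \sqrt{-8}\right) = 109 \left(148 + \sqrt{2} \cdot 2 i \sqrt{2}\right) = 109 \left(148 + 4 i\right) = 16132 + 436 i$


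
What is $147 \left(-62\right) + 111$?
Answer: $-9003$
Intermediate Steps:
$147 \left(-62\right) + 111 = -9114 + 111 = -9003$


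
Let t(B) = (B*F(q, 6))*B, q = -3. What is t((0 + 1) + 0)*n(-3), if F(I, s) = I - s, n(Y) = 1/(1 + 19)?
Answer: -9/20 ≈ -0.45000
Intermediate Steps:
n(Y) = 1/20
t(B) = -9*B² (t(B) = (B*(-3 - 1*6))*B = (B*(-3 - 6))*B = (B*(-9))*B = (-9*B)*B = -9*B²)
t((0 + 1) + 0)*n(-3) = -9*((0 + 1) + 0)²*(1/20) = -9*(1 + 0)²*(1/20) = -9*1²*(1/20) = -9*1*(1/20) = -9*1/20 = -9/20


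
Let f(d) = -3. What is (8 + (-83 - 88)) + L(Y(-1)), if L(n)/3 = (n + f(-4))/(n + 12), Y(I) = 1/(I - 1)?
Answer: -3770/23 ≈ -163.91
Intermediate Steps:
Y(I) = 1/(-1 + I)
L(n) = 3*(-3 + n)/(12 + n) (L(n) = 3*((n - 3)/(n + 12)) = 3*((-3 + n)/(12 + n)) = 3*(-3 + n)/(12 + n))
(8 + (-83 - 88)) + L(Y(-1)) = (8 + (-83 - 88)) + 3*(-3 + 1/(-1 - 1))/(12 + 1/(-1 - 1)) = (8 - 171) + 3*(-3 + 1/(-2))/(12 + 1/(-2)) = -163 + 3*(-3 - ½)/(12 - ½) = -163 + 3*(-7/2)/(23/2) = -163 + 3*(2/23)*(-7/2) = -163 - 21/23 = -3770/23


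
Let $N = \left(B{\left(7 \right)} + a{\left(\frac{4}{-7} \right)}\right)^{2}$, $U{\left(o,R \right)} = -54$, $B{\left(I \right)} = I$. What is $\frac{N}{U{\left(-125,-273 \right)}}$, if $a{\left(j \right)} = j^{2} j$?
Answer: $- \frac{606841}{705894} \approx -0.85968$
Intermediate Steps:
$a{\left(j \right)} = j^{3}$
$N = \frac{5461569}{117649}$ ($N = \left(7 + \left(\frac{4}{-7}\right)^{3}\right)^{2} = \left(7 + \left(4 \left(- \frac{1}{7}\right)\right)^{3}\right)^{2} = \left(7 + \left(- \frac{4}{7}\right)^{3}\right)^{2} = \left(7 - \frac{64}{343}\right)^{2} = \left(\frac{2337}{343}\right)^{2} = \frac{5461569}{117649} \approx 46.423$)
$\frac{N}{U{\left(-125,-273 \right)}} = \frac{5461569}{117649 \left(-54\right)} = \frac{5461569}{117649} \left(- \frac{1}{54}\right) = - \frac{606841}{705894}$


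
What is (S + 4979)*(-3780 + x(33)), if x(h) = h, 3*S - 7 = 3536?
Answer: -23081520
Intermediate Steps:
S = 1181 (S = 7/3 + (⅓)*3536 = 7/3 + 3536/3 = 1181)
(S + 4979)*(-3780 + x(33)) = (1181 + 4979)*(-3780 + 33) = 6160*(-3747) = -23081520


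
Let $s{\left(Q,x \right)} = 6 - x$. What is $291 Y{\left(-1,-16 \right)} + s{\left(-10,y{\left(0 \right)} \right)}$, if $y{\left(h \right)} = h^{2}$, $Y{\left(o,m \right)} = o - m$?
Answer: $4371$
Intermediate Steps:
$291 Y{\left(-1,-16 \right)} + s{\left(-10,y{\left(0 \right)} \right)} = 291 \left(-1 - -16\right) + \left(6 - 0^{2}\right) = 291 \left(-1 + 16\right) + \left(6 - 0\right) = 291 \cdot 15 + \left(6 + 0\right) = 4365 + 6 = 4371$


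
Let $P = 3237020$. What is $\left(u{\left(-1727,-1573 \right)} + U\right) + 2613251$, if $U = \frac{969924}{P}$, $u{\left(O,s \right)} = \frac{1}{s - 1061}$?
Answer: $\frac{5570348115590869}{2131577670} \approx 2.6133 \cdot 10^{6}$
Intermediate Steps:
$u{\left(O,s \right)} = \frac{1}{-1061 + s}$
$U = \frac{242481}{809255}$ ($U = \frac{969924}{3237020} = 969924 \cdot \frac{1}{3237020} = \frac{242481}{809255} \approx 0.29963$)
$\left(u{\left(-1727,-1573 \right)} + U\right) + 2613251 = \left(\frac{1}{-1061 - 1573} + \frac{242481}{809255}\right) + 2613251 = \left(\frac{1}{-2634} + \frac{242481}{809255}\right) + 2613251 = \left(- \frac{1}{2634} + \frac{242481}{809255}\right) + 2613251 = \frac{637885699}{2131577670} + 2613251 = \frac{5570348115590869}{2131577670}$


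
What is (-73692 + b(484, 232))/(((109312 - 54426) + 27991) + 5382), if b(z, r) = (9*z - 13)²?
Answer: 18787957/88259 ≈ 212.87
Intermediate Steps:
b(z, r) = (-13 + 9*z)²
(-73692 + b(484, 232))/(((109312 - 54426) + 27991) + 5382) = (-73692 + (-13 + 9*484)²)/(((109312 - 54426) + 27991) + 5382) = (-73692 + (-13 + 4356)²)/((54886 + 27991) + 5382) = (-73692 + 4343²)/(82877 + 5382) = (-73692 + 18861649)/88259 = 18787957*(1/88259) = 18787957/88259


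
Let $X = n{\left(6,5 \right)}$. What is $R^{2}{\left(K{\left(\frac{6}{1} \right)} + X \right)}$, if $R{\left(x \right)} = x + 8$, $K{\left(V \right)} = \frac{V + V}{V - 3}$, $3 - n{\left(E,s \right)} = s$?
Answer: $100$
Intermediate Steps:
$n{\left(E,s \right)} = 3 - s$
$X = -2$ ($X = 3 - 5 = -2$)
$K{\left(V \right)} = \frac{2 V}{-3 + V}$
$R{\left(x \right)} = 8 + x$
$R^{2}{\left(K{\left(\frac{6}{1} \right)} + X \right)} = \left(8 - \left(2 - \frac{2 \cdot \frac{6}{1}}{-3 + \frac{6}{1}}\right)\right)^{2} = \left(8 - \left(2 - \frac{2 \cdot 6 \cdot 1}{-3 + 6 \cdot 1}\right)\right)^{2} = \left(8 - \left(2 - \frac{12}{-3 + 6}\right)\right)^{2} = \left(8 - \left(2 - \frac{12}{3}\right)\right)^{2} = \left(8 - \left(2 - 4\right)\right)^{2} = \left(8 + \left(4 - 2\right)\right)^{2} = \left(8 + 2\right)^{2} = 10^{2} = 100$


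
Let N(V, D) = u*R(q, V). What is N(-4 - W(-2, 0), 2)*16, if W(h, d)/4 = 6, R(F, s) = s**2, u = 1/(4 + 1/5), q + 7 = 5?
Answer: 8960/3 ≈ 2986.7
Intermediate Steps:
q = -2 (q = -7 + 5 = -2)
u = 5/21 (u = 1/(4 + 1/5) = 1/(21/5) = 5/21 ≈ 0.23810)
W(h, d) = 24 (W(h, d) = 4*6 = 24)
N(V, D) = 5*V**2/21
N(-4 - W(-2, 0), 2)*16 = (5*(-4 - 1*24)**2/21)*16 = (5*(-4 - 24)**2/21)*16 = ((5/21)*(-28)**2)*16 = ((5/21)*784)*16 = (560/3)*16 = 8960/3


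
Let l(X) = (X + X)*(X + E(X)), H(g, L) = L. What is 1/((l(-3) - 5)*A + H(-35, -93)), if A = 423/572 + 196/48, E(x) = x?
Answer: 429/24242 ≈ 0.017697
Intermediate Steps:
A = 2069/429 (A = 423*(1/572) + 196*(1/48) = 423/572 + 49/12 = 2069/429 ≈ 4.8228)
l(X) = 4*X² (l(X) = (X + X)*(X + X) = (2*X)*(2*X) = 4*X²)
1/((l(-3) - 5)*A + H(-35, -93)) = 1/((4*(-3)² - 5)*(2069/429) - 93) = 1/((4*9 - 5)*(2069/429) - 93) = 1/((36 - 5)*(2069/429) - 93) = 1/(31*(2069/429) - 93) = 1/(64139/429 - 93) = 1/(24242/429) = 429/24242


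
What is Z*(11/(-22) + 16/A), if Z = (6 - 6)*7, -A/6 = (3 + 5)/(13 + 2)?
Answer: 0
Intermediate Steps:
A = -16/5 (A = -6*(3 + 5)/(13 + 2) = -48/15 = -6*8/15 = -16/5 ≈ -3.2000)
Z = 0 (Z = 0*7 = 0)
Z*(11/(-22) + 16/A) = 0*(11/(-22) + 16/(-16/5)) = 0*(11*(-1/22) + 16*(-5/16)) = 0*(-½ - 5) = 0*(-11/2) = 0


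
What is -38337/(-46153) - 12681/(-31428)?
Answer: 198902381/161166276 ≈ 1.2341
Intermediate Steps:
-38337/(-46153) - 12681/(-31428) = -38337*(-1/46153) - 12681*(-1/31428) = 38337/46153 + 1409/3492 = 198902381/161166276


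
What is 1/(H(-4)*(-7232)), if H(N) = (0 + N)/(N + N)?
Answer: -1/3616 ≈ -0.00027655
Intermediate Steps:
H(N) = ½ (H(N) = N/((2*N)) = N*(1/(2*N)) = ½)
1/(H(-4)*(-7232)) = 1/((½)*(-7232)) = 1/(-3616) = -1/3616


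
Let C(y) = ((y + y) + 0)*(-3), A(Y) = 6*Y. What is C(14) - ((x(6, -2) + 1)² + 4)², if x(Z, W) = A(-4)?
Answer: -284173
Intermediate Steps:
C(y) = -6*y (C(y) = (2*y + 0)*(-3) = (2*y)*(-3) = -6*y)
x(Z, W) = -24 (x(Z, W) = 6*(-4) = -24)
C(14) - ((x(6, -2) + 1)² + 4)² = -6*14 - ((-24 + 1)² + 4)² = -84 - ((-23)² + 4)² = -84 - (529 + 4)² = -84 - 1*533² = -84 - 1*284089 = -84 - 284089 = -284173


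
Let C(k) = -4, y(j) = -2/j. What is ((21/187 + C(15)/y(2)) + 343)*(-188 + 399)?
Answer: 13696010/187 ≈ 73241.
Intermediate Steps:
((21/187 + C(15)/y(2)) + 343)*(-188 + 399) = ((21/187 - 4*(-1/1)) + 343)*(-188 + 399) = ((21*(1/187) - 4/((-2*1/2))) + 343)*211 = ((21/187 - 4/(-1)) + 343)*211 = ((21/187 - 4*(-1)) + 343)*211 = ((21/187 + 4) + 343)*211 = (769/187 + 343)*211 = (64910/187)*211 = 13696010/187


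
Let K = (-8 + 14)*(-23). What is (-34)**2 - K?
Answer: 1294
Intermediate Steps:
K = -138 (K = 6*(-23) = -138)
(-34)**2 - K = (-34)**2 - 1*(-138) = 1156 + 138 = 1294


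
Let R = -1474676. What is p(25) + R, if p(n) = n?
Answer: -1474651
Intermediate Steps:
p(25) + R = 25 - 1474676 = -1474651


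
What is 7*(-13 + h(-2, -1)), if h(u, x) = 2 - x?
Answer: -70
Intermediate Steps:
7*(-13 + h(-2, -1)) = 7*(-13 + (2 - 1*(-1))) = 7*(-13 + (2 + 1)) = 7*(-13 + 3) = 7*(-10) = -70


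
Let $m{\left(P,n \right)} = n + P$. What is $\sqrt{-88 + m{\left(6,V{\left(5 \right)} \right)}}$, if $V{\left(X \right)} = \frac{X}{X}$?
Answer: $9 i \approx 9.0 i$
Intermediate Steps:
$V{\left(X \right)} = 1$
$m{\left(P,n \right)} = P + n$
$\sqrt{-88 + m{\left(6,V{\left(5 \right)} \right)}} = \sqrt{-88 + \left(6 + 1\right)} = \sqrt{-88 + 7} = \sqrt{-81} = 9 i$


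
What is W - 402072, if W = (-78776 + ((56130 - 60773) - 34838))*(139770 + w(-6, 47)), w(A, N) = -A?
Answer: -16529892504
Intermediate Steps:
W = -16529490432 (W = (-78776 + ((56130 - 60773) - 34838))*(139770 - 1*(-6)) = (-78776 + (-4643 - 34838))*(139770 + 6) = (-78776 - 39481)*139776 = -118257*139776 = -16529490432)
W - 402072 = -16529490432 - 402072 = -16529892504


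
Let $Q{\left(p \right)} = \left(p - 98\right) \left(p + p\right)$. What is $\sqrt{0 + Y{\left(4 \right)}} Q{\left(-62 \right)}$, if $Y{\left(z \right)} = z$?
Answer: $39680$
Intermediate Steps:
$Q{\left(p \right)} = 2 p \left(-98 + p\right)$ ($Q{\left(p \right)} = \left(-98 + p\right) 2 p = 2 p \left(-98 + p\right)$)
$\sqrt{0 + Y{\left(4 \right)}} Q{\left(-62 \right)} = \sqrt{0 + 4} \cdot 2 \left(-62\right) \left(-98 - 62\right) = \sqrt{4} \cdot 2 \left(-62\right) \left(-160\right) = 2 \cdot 19840 = 39680$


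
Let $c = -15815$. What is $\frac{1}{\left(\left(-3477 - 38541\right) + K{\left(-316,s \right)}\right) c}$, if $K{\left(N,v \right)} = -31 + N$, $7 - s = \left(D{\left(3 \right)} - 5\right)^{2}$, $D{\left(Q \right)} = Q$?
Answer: $\frac{1}{670002475} \approx 1.4925 \cdot 10^{-9}$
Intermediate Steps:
$s = 3$ ($s = 7 - \left(3 - 5\right)^{2} = 7 - \left(-2\right)^{2} = 7 - 4 = 3$)
$\frac{1}{\left(\left(-3477 - 38541\right) + K{\left(-316,s \right)}\right) c} = \frac{1}{\left(\left(-3477 - 38541\right) - 347\right) \left(-15815\right)} = \frac{1}{-42018 - 347} \left(- \frac{1}{15815}\right) = \frac{1}{-42365} \left(- \frac{1}{15815}\right) = \left(- \frac{1}{42365}\right) \left(- \frac{1}{15815}\right) = \frac{1}{670002475}$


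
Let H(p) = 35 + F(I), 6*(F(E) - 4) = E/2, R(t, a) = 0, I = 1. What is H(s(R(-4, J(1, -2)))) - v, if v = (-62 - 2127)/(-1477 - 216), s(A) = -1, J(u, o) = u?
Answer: 767749/20316 ≈ 37.790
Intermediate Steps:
F(E) = 4 + E/12 (F(E) = 4 + (E/2)/6 = 4 + E/12)
H(p) = 469/12 (H(p) = 35 + (4 + (1/12)*1) = 35 + (4 + 1/12) = 35 + 49/12 = 469/12)
v = 2189/1693 (v = -2189/(-1693) = -2189*(-1/1693) = 2189/1693 ≈ 1.2930)
H(s(R(-4, J(1, -2)))) - v = 469/12 - 1*2189/1693 = 469/12 - 2189/1693 = 767749/20316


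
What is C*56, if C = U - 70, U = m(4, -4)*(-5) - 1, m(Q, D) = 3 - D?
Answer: -5936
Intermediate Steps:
U = -36 (U = (3 - 1*(-4))*(-5) - 1 = (3 + 4)*(-5) - 1 = 7*(-5) - 1 = -35 - 1 = -36)
C = -106 (C = -36 - 70 = -106)
C*56 = -106*56 = -5936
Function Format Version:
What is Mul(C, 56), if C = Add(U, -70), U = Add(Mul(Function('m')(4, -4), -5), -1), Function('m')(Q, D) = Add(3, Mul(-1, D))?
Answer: -5936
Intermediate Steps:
U = -36 (U = Add(Mul(Add(3, Mul(-1, -4)), -5), -1) = Add(Mul(Add(3, 4), -5), -1) = Add(Mul(7, -5), -1) = Add(-35, -1) = -36)
C = -106 (C = Add(-36, -70) = -106)
Mul(C, 56) = Mul(-106, 56) = -5936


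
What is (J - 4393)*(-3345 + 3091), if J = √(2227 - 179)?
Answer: 1115822 - 8128*√2 ≈ 1.1043e+6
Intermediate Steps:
J = 32*√2 (J = √2048 = 32*√2 ≈ 45.255)
(J - 4393)*(-3345 + 3091) = (32*√2 - 4393)*(-3345 + 3091) = (-4393 + 32*√2)*(-254) = 1115822 - 8128*√2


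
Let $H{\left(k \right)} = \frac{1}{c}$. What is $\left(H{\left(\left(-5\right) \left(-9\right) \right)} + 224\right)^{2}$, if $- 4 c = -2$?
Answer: $51076$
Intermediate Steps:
$c = \frac{1}{2}$ ($c = \left(- \frac{1}{4}\right) \left(-2\right) = \frac{1}{2} \approx 0.5$)
$H{\left(k \right)} = 2$ ($H{\left(k \right)} = \frac{1}{\frac{1}{2}} = 2$)
$\left(H{\left(\left(-5\right) \left(-9\right) \right)} + 224\right)^{2} = \left(2 + 224\right)^{2} = 226^{2} = 51076$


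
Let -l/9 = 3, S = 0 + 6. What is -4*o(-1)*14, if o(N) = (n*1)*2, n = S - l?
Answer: -3696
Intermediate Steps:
S = 6
l = -27 (l = -9*3 = -27)
n = 33 (n = 6 - 1*(-27) = 6 + 27 = 33)
o(N) = 66 (o(N) = (33*1)*2 = 33*2 = 66)
-4*o(-1)*14 = -4*66*14 = -264*14 = -3696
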